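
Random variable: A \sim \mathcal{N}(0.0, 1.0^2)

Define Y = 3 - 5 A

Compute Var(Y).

For Y = aA + b: Var(Y) = a² * Var(A)
Var(A) = 1.0^2 = 1
Var(Y) = (-5)² * 1 = 25 * 1 = 25

25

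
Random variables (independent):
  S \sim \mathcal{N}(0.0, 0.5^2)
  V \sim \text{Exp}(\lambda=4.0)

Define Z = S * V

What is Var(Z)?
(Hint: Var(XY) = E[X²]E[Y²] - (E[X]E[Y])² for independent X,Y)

Var(XY) = E[X²]E[Y²] - (E[X]E[Y])²
E[S] = 0, Var(S) = 0.25
E[V] = 0.25, Var(V) = 0.0625
E[S²] = 0.25 + 0² = 0.25
E[V²] = 0.0625 + 0.25² = 0.125
Var(Z) = 0.25*0.125 - (0*0.25)²
= 0.03125 - 0 = 0.03125

0.03125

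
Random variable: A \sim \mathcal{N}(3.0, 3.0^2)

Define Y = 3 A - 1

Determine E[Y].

For Y = 3A - 1:
E[Y] = 3 * E[A] - 1
E[A] = 3.0 = 3
E[Y] = 3 * 3 - 1 = 8

8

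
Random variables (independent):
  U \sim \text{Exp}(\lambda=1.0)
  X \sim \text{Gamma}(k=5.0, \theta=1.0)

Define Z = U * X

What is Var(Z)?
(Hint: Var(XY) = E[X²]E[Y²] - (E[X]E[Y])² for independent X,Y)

Var(XY) = E[X²]E[Y²] - (E[X]E[Y])²
E[U] = 1, Var(U) = 1
E[X] = 5, Var(X) = 5
E[U²] = 1 + 1² = 2
E[X²] = 5 + 5² = 30
Var(Z) = 2*30 - (1*5)²
= 60 - 25 = 35

35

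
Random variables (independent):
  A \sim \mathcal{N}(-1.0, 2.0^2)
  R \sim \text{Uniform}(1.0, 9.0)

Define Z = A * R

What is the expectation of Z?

For independent RVs: E[XY] = E[X]*E[Y]
E[A] = -1
E[R] = 5
E[Z] = -1 * 5 = -5

-5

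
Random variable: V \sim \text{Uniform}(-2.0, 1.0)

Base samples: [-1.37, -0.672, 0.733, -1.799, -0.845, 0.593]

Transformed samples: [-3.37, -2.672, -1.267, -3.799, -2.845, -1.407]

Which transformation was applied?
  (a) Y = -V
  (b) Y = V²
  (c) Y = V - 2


Checking option (c) Y = V - 2:
  V = -1.37 -> Y = -3.37 ✓
  V = -0.672 -> Y = -2.672 ✓
  V = 0.733 -> Y = -1.267 ✓
All samples match this transformation.

(c) V - 2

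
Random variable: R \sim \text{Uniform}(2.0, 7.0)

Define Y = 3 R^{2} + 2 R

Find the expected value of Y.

E[Y] = 3*E[R²] + 2*E[R]
E[R] = 4.5
E[R²] = Var(R) + (E[R])² = 2.0833333 + 20.25 = 22.333333
E[Y] = 3*22.333333 + 2*4.5 = 76

76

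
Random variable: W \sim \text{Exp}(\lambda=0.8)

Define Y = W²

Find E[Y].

E[W²] = Var(W) + (E[W])² = 1.5625 + 1.5625 = 3.125

3.125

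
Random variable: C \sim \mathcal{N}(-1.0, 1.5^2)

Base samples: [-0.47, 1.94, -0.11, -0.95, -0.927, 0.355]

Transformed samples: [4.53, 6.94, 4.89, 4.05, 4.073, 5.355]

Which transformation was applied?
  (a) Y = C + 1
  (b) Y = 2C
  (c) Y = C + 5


Checking option (c) Y = C + 5:
  C = -0.47 -> Y = 4.53 ✓
  C = 1.94 -> Y = 6.94 ✓
  C = -0.11 -> Y = 4.89 ✓
All samples match this transformation.

(c) C + 5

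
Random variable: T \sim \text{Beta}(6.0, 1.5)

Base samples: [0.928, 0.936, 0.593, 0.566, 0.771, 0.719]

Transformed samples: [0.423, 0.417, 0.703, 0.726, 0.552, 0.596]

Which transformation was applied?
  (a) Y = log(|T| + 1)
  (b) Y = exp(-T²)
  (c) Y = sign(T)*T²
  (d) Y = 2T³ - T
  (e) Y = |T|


Checking option (b) Y = exp(-T²):
  T = 0.928 -> Y = 0.423 ✓
  T = 0.936 -> Y = 0.417 ✓
  T = 0.593 -> Y = 0.703 ✓
All samples match this transformation.

(b) exp(-T²)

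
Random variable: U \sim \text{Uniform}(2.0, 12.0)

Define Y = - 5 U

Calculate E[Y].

For Y = -5U:
E[Y] = -5 * E[U]
E[U] = (2 + 12)/2 = 7
E[Y] = -5 * 7 = -35

-35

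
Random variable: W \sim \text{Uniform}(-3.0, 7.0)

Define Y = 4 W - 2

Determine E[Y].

For Y = 4W - 2:
E[Y] = 4 * E[W] - 2
E[W] = (-3 + 7)/2 = 2
E[Y] = 4 * 2 - 2 = 6

6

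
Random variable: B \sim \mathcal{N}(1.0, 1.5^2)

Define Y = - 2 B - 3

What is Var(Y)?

For Y = aB + b: Var(Y) = a² * Var(B)
Var(B) = 1.5^2 = 2.25
Var(Y) = (-2)² * 2.25 = 4 * 2.25 = 9

9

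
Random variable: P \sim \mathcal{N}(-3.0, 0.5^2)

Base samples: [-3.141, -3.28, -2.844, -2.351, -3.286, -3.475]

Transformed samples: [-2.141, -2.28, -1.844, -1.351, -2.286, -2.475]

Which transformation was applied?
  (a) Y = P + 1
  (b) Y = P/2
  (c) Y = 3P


Checking option (a) Y = P + 1:
  P = -3.141 -> Y = -2.141 ✓
  P = -3.28 -> Y = -2.28 ✓
  P = -2.844 -> Y = -1.844 ✓
All samples match this transformation.

(a) P + 1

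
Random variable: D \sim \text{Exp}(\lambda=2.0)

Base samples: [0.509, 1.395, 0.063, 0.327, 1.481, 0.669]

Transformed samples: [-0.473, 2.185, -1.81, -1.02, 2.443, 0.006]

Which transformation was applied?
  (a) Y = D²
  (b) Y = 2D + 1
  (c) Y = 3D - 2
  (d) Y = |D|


Checking option (c) Y = 3D - 2:
  D = 0.509 -> Y = -0.473 ✓
  D = 1.395 -> Y = 2.185 ✓
  D = 0.063 -> Y = -1.81 ✓
All samples match this transformation.

(c) 3D - 2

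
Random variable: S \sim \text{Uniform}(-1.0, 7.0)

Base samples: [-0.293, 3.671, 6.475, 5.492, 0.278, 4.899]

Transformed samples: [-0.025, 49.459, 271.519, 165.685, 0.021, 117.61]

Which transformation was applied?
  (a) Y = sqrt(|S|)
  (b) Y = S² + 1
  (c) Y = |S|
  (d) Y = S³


Checking option (d) Y = S³:
  S = -0.293 -> Y = -0.025 ✓
  S = 3.671 -> Y = 49.459 ✓
  S = 6.475 -> Y = 271.519 ✓
All samples match this transformation.

(d) S³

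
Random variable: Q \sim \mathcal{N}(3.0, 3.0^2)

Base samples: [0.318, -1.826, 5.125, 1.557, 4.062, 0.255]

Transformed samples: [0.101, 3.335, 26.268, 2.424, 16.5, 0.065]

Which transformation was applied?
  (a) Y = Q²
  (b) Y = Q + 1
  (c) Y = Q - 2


Checking option (a) Y = Q²:
  Q = 0.318 -> Y = 0.101 ✓
  Q = -1.826 -> Y = 3.335 ✓
  Q = 5.125 -> Y = 26.268 ✓
All samples match this transformation.

(a) Q²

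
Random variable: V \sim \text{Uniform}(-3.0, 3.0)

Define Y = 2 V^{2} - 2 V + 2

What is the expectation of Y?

E[Y] = 2*E[V²] - 2*E[V] + 2
E[V] = 0
E[V²] = Var(V) + (E[V])² = 3 + 0 = 3
E[Y] = 2*3 - 2*0 + 2 = 8

8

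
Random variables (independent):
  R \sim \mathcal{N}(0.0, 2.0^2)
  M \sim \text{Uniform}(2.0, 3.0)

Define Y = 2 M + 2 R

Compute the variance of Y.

For independent RVs: Var(aX + bY) = a²Var(X) + b²Var(Y)
Var(R) = 4
Var(M) = 0.083333333
Var(Y) = 2²*4 + 2²*0.083333333
= 4*4 + 4*0.083333333 = 16.333333

16.333333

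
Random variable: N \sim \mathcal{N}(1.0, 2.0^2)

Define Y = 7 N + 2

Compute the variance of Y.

For Y = aN + b: Var(Y) = a² * Var(N)
Var(N) = 2.0^2 = 4
Var(Y) = 7² * 4 = 49 * 4 = 196

196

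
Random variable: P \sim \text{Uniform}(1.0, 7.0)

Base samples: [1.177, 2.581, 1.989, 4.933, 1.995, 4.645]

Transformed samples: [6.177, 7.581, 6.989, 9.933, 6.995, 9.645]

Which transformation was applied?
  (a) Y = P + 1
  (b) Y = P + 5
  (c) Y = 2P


Checking option (b) Y = P + 5:
  P = 1.177 -> Y = 6.177 ✓
  P = 2.581 -> Y = 7.581 ✓
  P = 1.989 -> Y = 6.989 ✓
All samples match this transformation.

(b) P + 5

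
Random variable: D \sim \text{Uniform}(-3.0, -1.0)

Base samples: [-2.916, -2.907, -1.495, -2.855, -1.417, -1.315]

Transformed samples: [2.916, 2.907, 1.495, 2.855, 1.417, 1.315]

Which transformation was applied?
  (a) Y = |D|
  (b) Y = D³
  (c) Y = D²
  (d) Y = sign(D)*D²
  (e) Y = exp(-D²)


Checking option (a) Y = |D|:
  D = -2.916 -> Y = 2.916 ✓
  D = -2.907 -> Y = 2.907 ✓
  D = -1.495 -> Y = 1.495 ✓
All samples match this transformation.

(a) |D|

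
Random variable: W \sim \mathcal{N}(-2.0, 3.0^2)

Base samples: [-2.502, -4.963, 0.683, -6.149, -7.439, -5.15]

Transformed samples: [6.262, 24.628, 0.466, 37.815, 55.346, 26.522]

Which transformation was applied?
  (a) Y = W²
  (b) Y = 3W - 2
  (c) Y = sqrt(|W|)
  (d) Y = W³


Checking option (a) Y = W²:
  W = -2.502 -> Y = 6.262 ✓
  W = -4.963 -> Y = 24.628 ✓
  W = 0.683 -> Y = 0.466 ✓
All samples match this transformation.

(a) W²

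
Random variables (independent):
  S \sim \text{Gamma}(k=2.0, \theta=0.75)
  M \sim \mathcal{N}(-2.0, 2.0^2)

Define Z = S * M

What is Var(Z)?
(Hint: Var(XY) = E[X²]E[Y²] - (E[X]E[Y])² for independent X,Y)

Var(XY) = E[X²]E[Y²] - (E[X]E[Y])²
E[S] = 1.5, Var(S) = 1.125
E[M] = -2, Var(M) = 4
E[S²] = 1.125 + 1.5² = 3.375
E[M²] = 4 + (-2)² = 8
Var(Z) = 3.375*8 - (1.5*(-2))²
= 27 - 9 = 18

18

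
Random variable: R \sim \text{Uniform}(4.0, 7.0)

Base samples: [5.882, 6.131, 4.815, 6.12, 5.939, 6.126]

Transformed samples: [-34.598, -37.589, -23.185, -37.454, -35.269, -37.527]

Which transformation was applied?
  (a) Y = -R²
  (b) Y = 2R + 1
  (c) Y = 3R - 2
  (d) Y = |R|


Checking option (a) Y = -R²:
  R = 5.882 -> Y = -34.598 ✓
  R = 6.131 -> Y = -37.589 ✓
  R = 4.815 -> Y = -23.185 ✓
All samples match this transformation.

(a) -R²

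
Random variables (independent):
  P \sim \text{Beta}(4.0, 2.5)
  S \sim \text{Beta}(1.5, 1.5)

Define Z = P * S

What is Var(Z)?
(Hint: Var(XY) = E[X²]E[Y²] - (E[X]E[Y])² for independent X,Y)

Var(XY) = E[X²]E[Y²] - (E[X]E[Y])²
E[P] = 0.61538462, Var(P) = 0.031558185
E[S] = 0.5, Var(S) = 0.0625
E[P²] = 0.031558185 + 0.61538462² = 0.41025641
E[S²] = 0.0625 + 0.5² = 0.3125
Var(Z) = 0.41025641*0.3125 - (0.61538462*0.5)²
= 0.12820513 - 0.094674556 = 0.033530572

0.033530572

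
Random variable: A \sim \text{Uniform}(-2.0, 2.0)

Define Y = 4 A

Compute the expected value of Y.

For Y = 4A:
E[Y] = 4 * E[A]
E[A] = (-2 + 2)/2 = 0
E[Y] = 4 * 0 = 0

0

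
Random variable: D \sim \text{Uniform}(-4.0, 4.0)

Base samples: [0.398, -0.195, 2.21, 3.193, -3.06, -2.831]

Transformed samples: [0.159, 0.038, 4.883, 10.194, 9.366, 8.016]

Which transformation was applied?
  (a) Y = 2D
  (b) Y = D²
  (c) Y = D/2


Checking option (b) Y = D²:
  D = 0.398 -> Y = 0.159 ✓
  D = -0.195 -> Y = 0.038 ✓
  D = 2.21 -> Y = 4.883 ✓
All samples match this transformation.

(b) D²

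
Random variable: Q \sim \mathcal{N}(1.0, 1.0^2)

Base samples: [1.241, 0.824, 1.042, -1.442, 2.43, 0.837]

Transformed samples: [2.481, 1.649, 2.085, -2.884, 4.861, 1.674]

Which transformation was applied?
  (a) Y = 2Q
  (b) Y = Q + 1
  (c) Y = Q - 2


Checking option (a) Y = 2Q:
  Q = 1.241 -> Y = 2.481 ✓
  Q = 0.824 -> Y = 1.649 ✓
  Q = 1.042 -> Y = 2.085 ✓
All samples match this transformation.

(a) 2Q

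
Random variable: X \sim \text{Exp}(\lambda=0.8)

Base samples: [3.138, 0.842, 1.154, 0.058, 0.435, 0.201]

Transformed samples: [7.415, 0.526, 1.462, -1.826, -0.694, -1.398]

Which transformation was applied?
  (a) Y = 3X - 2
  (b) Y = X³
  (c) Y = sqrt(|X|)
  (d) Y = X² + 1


Checking option (a) Y = 3X - 2:
  X = 3.138 -> Y = 7.415 ✓
  X = 0.842 -> Y = 0.526 ✓
  X = 1.154 -> Y = 1.462 ✓
All samples match this transformation.

(a) 3X - 2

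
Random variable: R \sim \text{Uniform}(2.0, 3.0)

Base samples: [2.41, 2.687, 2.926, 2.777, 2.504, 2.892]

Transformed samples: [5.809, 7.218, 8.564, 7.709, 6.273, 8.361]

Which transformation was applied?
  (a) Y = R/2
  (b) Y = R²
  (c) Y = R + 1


Checking option (b) Y = R²:
  R = 2.41 -> Y = 5.809 ✓
  R = 2.687 -> Y = 7.218 ✓
  R = 2.926 -> Y = 8.564 ✓
All samples match this transformation.

(b) R²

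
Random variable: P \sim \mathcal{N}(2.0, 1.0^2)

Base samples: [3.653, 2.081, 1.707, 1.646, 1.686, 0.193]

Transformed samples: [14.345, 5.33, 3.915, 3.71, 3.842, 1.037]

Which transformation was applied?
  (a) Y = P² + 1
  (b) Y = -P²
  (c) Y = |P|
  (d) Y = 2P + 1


Checking option (a) Y = P² + 1:
  P = 3.653 -> Y = 14.345 ✓
  P = 2.081 -> Y = 5.33 ✓
  P = 1.707 -> Y = 3.915 ✓
All samples match this transformation.

(a) P² + 1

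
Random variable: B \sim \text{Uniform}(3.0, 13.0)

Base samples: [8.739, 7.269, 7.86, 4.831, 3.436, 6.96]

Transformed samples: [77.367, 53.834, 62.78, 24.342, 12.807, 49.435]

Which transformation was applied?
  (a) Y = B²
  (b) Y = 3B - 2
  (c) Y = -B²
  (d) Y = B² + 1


Checking option (d) Y = B² + 1:
  B = 8.739 -> Y = 77.367 ✓
  B = 7.269 -> Y = 53.834 ✓
  B = 7.86 -> Y = 62.78 ✓
All samples match this transformation.

(d) B² + 1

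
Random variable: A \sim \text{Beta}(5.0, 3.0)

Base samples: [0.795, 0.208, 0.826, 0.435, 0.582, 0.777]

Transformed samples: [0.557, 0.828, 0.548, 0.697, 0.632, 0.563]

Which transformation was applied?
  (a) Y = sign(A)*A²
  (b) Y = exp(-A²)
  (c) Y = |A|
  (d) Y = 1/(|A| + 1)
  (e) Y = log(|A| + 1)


Checking option (d) Y = 1/(|A| + 1):
  A = 0.795 -> Y = 0.557 ✓
  A = 0.208 -> Y = 0.828 ✓
  A = 0.826 -> Y = 0.548 ✓
All samples match this transformation.

(d) 1/(|A| + 1)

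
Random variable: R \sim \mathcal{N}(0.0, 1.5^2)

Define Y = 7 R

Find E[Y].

For Y = 7R:
E[Y] = 7 * E[R]
E[R] = 0.0 = 0
E[Y] = 7 * 0 = 0

0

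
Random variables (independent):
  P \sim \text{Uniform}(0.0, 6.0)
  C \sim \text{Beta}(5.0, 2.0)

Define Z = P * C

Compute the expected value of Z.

For independent RVs: E[XY] = E[X]*E[Y]
E[P] = 3
E[C] = 0.71428571
E[Z] = 3 * 0.71428571 = 2.1428571

2.1428571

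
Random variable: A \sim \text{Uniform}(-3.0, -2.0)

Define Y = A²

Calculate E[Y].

E[A²] = Var(A) + (E[A])² = 0.083333333 + 6.25 = 6.3333333

6.3333333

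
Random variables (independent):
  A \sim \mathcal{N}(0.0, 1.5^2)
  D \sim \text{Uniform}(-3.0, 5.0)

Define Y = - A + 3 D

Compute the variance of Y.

For independent RVs: Var(aX + bY) = a²Var(X) + b²Var(Y)
Var(A) = 2.25
Var(D) = 5.3333333
Var(Y) = (-1)²*2.25 + 3²*5.3333333
= 1*2.25 + 9*5.3333333 = 50.25

50.25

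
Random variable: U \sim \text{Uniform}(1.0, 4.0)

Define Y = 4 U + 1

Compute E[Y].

For Y = 4U + 1:
E[Y] = 4 * E[U] + 1
E[U] = (1 + 4)/2 = 2.5
E[Y] = 4 * 2.5 + 1 = 11

11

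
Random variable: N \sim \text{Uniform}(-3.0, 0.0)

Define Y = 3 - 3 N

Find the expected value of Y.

For Y = -3N + 3:
E[Y] = -3 * E[N] + 3
E[N] = (-3 + 0)/2 = -1.5
E[Y] = -3 * (-1.5) + 3 = 7.5

7.5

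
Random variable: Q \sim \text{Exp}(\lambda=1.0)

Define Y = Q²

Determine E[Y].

Using E[X²] = Var(X) + (E[X])²:
E[Q] = 1
Var(Q) = 1/1.0^2 = 1
E[Q²] = 1 + 1² = 1 + 1 = 2

2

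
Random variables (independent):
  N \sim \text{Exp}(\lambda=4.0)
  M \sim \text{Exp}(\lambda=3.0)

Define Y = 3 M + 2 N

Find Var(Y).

For independent RVs: Var(aX + bY) = a²Var(X) + b²Var(Y)
Var(N) = 0.0625
Var(M) = 0.11111111
Var(Y) = 2²*0.0625 + 3²*0.11111111
= 4*0.0625 + 9*0.11111111 = 1.25

1.25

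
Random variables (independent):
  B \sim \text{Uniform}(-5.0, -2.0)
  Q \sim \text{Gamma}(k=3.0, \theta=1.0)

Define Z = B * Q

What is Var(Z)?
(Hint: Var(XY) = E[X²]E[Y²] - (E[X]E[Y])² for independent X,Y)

Var(XY) = E[X²]E[Y²] - (E[X]E[Y])²
E[B] = -3.5, Var(B) = 0.75
E[Q] = 3, Var(Q) = 3
E[B²] = 0.75 + (-3.5)² = 13
E[Q²] = 3 + 3² = 12
Var(Z) = 13*12 - (-3.5*3)²
= 156 - 110.25 = 45.75

45.75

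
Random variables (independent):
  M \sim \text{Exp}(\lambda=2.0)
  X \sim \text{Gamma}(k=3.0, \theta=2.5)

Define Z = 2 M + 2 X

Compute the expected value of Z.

E[Z] = 2*E[M] + 2*E[X]
E[M] = 0.5
E[X] = 7.5
E[Z] = 2*0.5 + 2*7.5 = 16

16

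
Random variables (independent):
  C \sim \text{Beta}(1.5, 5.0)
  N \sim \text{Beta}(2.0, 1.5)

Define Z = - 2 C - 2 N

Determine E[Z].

E[Z] = -2*E[C] - 2*E[N]
E[C] = 0.23076923
E[N] = 0.57142857
E[Z] = -2*0.23076923 - 2*0.57142857 = -1.6043956

-1.6043956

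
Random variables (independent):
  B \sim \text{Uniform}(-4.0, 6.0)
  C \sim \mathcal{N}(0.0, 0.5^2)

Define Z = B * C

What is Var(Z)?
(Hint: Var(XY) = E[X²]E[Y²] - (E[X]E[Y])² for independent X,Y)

Var(XY) = E[X²]E[Y²] - (E[X]E[Y])²
E[B] = 1, Var(B) = 8.3333333
E[C] = 0, Var(C) = 0.25
E[B²] = 8.3333333 + 1² = 9.3333333
E[C²] = 0.25 + 0² = 0.25
Var(Z) = 9.3333333*0.25 - (1*0)²
= 2.3333333 - 0 = 2.3333333

2.3333333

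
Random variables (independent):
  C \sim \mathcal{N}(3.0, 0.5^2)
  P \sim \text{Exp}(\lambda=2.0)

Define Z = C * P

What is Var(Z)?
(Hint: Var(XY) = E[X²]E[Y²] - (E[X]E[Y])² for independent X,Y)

Var(XY) = E[X²]E[Y²] - (E[X]E[Y])²
E[C] = 3, Var(C) = 0.25
E[P] = 0.5, Var(P) = 0.25
E[C²] = 0.25 + 3² = 9.25
E[P²] = 0.25 + 0.5² = 0.5
Var(Z) = 9.25*0.5 - (3*0.5)²
= 4.625 - 2.25 = 2.375

2.375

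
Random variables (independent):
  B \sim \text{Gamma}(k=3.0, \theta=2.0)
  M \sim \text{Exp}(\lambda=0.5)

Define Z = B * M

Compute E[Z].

For independent RVs: E[XY] = E[X]*E[Y]
E[B] = 6
E[M] = 2
E[Z] = 6 * 2 = 12

12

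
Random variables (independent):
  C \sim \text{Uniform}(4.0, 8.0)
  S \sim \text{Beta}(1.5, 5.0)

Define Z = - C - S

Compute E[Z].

E[Z] = -1*E[C] - 1*E[S]
E[C] = 6
E[S] = 0.23076923
E[Z] = -1*6 - 1*0.23076923 = -6.2307692

-6.2307692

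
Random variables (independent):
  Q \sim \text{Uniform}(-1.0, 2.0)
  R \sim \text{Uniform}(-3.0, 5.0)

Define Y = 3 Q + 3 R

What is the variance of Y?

For independent RVs: Var(aX + bY) = a²Var(X) + b²Var(Y)
Var(Q) = 0.75
Var(R) = 5.3333333
Var(Y) = 3²*0.75 + 3²*5.3333333
= 9*0.75 + 9*5.3333333 = 54.75

54.75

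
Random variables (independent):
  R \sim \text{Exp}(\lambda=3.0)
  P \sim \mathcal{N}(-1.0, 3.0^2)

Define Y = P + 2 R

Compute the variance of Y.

For independent RVs: Var(aX + bY) = a²Var(X) + b²Var(Y)
Var(R) = 0.11111111
Var(P) = 9
Var(Y) = 2²*0.11111111 + 1²*9
= 4*0.11111111 + 1*9 = 9.4444444

9.4444444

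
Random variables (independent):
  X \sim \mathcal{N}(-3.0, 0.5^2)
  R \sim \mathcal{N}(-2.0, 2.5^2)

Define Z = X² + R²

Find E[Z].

E[Z] = E[X²] + E[R²]
E[X²] = Var(X) + E[X]² = 0.25 + 9 = 9.25
E[R²] = Var(R) + E[R]² = 6.25 + 4 = 10.25
E[Z] = 9.25 + 10.25 = 19.5

19.5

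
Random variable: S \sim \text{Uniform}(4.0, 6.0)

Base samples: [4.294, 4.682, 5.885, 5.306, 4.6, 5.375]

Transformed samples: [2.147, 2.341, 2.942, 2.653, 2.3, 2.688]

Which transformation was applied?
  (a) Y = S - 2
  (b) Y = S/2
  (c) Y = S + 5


Checking option (b) Y = S/2:
  S = 4.294 -> Y = 2.147 ✓
  S = 4.682 -> Y = 2.341 ✓
  S = 5.885 -> Y = 2.942 ✓
All samples match this transformation.

(b) S/2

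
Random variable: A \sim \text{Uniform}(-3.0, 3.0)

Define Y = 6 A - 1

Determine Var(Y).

For Y = aA + b: Var(Y) = a² * Var(A)
Var(A) = (3 + 3)^2/12 = 3
Var(Y) = 6² * 3 = 36 * 3 = 108

108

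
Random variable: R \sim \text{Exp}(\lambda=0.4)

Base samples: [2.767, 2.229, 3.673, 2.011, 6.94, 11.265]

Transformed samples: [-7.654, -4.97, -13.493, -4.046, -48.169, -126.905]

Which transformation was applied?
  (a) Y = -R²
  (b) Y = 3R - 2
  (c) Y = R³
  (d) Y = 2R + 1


Checking option (a) Y = -R²:
  R = 2.767 -> Y = -7.654 ✓
  R = 2.229 -> Y = -4.97 ✓
  R = 3.673 -> Y = -13.493 ✓
All samples match this transformation.

(a) -R²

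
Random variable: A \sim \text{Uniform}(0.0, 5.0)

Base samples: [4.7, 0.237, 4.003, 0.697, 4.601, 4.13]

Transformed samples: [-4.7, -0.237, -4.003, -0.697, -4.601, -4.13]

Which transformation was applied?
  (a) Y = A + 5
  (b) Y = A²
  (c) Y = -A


Checking option (c) Y = -A:
  A = 4.7 -> Y = -4.7 ✓
  A = 0.237 -> Y = -0.237 ✓
  A = 4.003 -> Y = -4.003 ✓
All samples match this transformation.

(c) -A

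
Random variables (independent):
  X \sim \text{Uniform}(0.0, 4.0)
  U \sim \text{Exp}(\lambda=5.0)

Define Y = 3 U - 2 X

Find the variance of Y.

For independent RVs: Var(aX + bY) = a²Var(X) + b²Var(Y)
Var(X) = 1.3333333
Var(U) = 0.04
Var(Y) = (-2)²*1.3333333 + 3²*0.04
= 4*1.3333333 + 9*0.04 = 5.6933333

5.6933333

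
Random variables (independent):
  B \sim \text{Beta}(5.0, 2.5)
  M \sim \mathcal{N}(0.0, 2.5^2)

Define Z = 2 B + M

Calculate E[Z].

E[Z] = 2*E[B] + 1*E[M]
E[B] = 0.66666667
E[M] = 0
E[Z] = 2*0.66666667 + 1*0 = 1.3333333

1.3333333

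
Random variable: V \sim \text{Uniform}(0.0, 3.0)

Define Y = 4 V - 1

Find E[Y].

For Y = 4V - 1:
E[Y] = 4 * E[V] - 1
E[V] = (0 + 3)/2 = 1.5
E[Y] = 4 * 1.5 - 1 = 5

5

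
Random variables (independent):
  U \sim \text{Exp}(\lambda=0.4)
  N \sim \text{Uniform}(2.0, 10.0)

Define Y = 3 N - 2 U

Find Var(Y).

For independent RVs: Var(aX + bY) = a²Var(X) + b²Var(Y)
Var(U) = 6.25
Var(N) = 5.3333333
Var(Y) = (-2)²*6.25 + 3²*5.3333333
= 4*6.25 + 9*5.3333333 = 73

73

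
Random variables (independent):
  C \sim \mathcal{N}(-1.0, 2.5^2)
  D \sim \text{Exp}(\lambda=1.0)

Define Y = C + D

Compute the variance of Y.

For independent RVs: Var(aX + bY) = a²Var(X) + b²Var(Y)
Var(C) = 6.25
Var(D) = 1
Var(Y) = 1²*6.25 + 1²*1
= 1*6.25 + 1*1 = 7.25

7.25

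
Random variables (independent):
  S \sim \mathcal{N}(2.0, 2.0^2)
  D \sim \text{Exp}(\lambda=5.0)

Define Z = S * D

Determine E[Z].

For independent RVs: E[XY] = E[X]*E[Y]
E[S] = 2
E[D] = 0.2
E[Z] = 2 * 0.2 = 0.4

0.4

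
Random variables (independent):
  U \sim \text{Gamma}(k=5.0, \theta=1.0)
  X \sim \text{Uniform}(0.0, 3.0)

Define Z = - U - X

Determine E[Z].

E[Z] = -1*E[U] - 1*E[X]
E[U] = 5
E[X] = 1.5
E[Z] = -1*5 - 1*1.5 = -6.5

-6.5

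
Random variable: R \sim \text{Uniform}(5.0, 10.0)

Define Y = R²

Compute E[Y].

E[R²] = Var(R) + (E[R])² = 2.0833333 + 56.25 = 58.333333

58.333333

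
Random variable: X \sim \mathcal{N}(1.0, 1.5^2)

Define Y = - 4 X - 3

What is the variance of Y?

For Y = aX + b: Var(Y) = a² * Var(X)
Var(X) = 1.5^2 = 2.25
Var(Y) = (-4)² * 2.25 = 16 * 2.25 = 36

36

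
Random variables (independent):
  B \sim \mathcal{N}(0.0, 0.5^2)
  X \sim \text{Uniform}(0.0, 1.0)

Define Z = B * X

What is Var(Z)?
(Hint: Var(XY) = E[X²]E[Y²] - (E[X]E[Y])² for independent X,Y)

Var(XY) = E[X²]E[Y²] - (E[X]E[Y])²
E[B] = 0, Var(B) = 0.25
E[X] = 0.5, Var(X) = 0.083333333
E[B²] = 0.25 + 0² = 0.25
E[X²] = 0.083333333 + 0.5² = 0.33333333
Var(Z) = 0.25*0.33333333 - (0*0.5)²
= 0.083333333 - 0 = 0.083333333

0.083333333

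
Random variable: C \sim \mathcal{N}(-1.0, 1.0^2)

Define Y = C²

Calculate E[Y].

E[C²] = Var(C) + (E[C])² = 1 + 1 = 2

2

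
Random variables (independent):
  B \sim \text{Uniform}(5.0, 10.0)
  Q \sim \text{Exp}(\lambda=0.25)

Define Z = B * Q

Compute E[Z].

For independent RVs: E[XY] = E[X]*E[Y]
E[B] = 7.5
E[Q] = 4
E[Z] = 7.5 * 4 = 30

30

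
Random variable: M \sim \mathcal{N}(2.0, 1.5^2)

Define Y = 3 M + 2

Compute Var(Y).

For Y = aM + b: Var(Y) = a² * Var(M)
Var(M) = 1.5^2 = 2.25
Var(Y) = 3² * 2.25 = 9 * 2.25 = 20.25

20.25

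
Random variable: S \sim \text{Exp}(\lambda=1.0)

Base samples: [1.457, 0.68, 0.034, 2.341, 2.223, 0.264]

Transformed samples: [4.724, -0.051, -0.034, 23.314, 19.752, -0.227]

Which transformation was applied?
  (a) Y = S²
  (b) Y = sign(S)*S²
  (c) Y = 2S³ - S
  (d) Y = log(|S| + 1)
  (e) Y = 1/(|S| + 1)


Checking option (c) Y = 2S³ - S:
  S = 1.457 -> Y = 4.724 ✓
  S = 0.68 -> Y = -0.051 ✓
  S = 0.034 -> Y = -0.034 ✓
All samples match this transformation.

(c) 2S³ - S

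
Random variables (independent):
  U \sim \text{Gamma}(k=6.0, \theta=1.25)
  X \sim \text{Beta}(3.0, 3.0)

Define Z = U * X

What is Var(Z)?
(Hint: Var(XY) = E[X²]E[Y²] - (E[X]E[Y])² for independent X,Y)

Var(XY) = E[X²]E[Y²] - (E[X]E[Y])²
E[U] = 7.5, Var(U) = 9.375
E[X] = 0.5, Var(X) = 0.035714286
E[U²] = 9.375 + 7.5² = 65.625
E[X²] = 0.035714286 + 0.5² = 0.28571429
Var(Z) = 65.625*0.28571429 - (7.5*0.5)²
= 18.75 - 14.0625 = 4.6875

4.6875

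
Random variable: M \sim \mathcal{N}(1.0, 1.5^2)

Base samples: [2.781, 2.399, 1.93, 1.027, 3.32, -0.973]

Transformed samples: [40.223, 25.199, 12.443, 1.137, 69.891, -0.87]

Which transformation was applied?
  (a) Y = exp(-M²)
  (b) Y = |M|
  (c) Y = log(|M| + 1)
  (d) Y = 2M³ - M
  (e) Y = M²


Checking option (d) Y = 2M³ - M:
  M = 2.781 -> Y = 40.223 ✓
  M = 2.399 -> Y = 25.199 ✓
  M = 1.93 -> Y = 12.443 ✓
All samples match this transformation.

(d) 2M³ - M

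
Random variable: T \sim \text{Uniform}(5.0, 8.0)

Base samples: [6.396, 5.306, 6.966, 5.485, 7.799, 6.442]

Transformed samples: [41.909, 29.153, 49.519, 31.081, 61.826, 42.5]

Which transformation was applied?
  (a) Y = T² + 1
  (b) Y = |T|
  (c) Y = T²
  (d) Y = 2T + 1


Checking option (a) Y = T² + 1:
  T = 6.396 -> Y = 41.909 ✓
  T = 5.306 -> Y = 29.153 ✓
  T = 6.966 -> Y = 49.519 ✓
All samples match this transformation.

(a) T² + 1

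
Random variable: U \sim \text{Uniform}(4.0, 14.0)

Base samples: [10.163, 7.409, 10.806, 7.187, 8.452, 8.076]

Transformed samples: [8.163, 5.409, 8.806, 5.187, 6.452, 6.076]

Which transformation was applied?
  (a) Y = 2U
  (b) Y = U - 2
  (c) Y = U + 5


Checking option (b) Y = U - 2:
  U = 10.163 -> Y = 8.163 ✓
  U = 7.409 -> Y = 5.409 ✓
  U = 10.806 -> Y = 8.806 ✓
All samples match this transformation.

(b) U - 2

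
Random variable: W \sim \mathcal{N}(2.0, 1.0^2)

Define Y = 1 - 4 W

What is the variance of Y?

For Y = aW + b: Var(Y) = a² * Var(W)
Var(W) = 1.0^2 = 1
Var(Y) = (-4)² * 1 = 16 * 1 = 16

16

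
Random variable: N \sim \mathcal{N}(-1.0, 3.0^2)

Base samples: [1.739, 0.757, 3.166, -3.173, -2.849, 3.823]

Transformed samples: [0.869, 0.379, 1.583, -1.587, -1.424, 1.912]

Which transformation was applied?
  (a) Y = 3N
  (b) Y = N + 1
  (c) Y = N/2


Checking option (c) Y = N/2:
  N = 1.739 -> Y = 0.869 ✓
  N = 0.757 -> Y = 0.379 ✓
  N = 3.166 -> Y = 1.583 ✓
All samples match this transformation.

(c) N/2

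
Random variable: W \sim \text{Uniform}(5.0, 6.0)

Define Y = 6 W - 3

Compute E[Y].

For Y = 6W - 3:
E[Y] = 6 * E[W] - 3
E[W] = (5 + 6)/2 = 5.5
E[Y] = 6 * 5.5 - 3 = 30

30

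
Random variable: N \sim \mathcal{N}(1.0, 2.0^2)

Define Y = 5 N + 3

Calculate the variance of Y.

For Y = aN + b: Var(Y) = a² * Var(N)
Var(N) = 2.0^2 = 4
Var(Y) = 5² * 4 = 25 * 4 = 100

100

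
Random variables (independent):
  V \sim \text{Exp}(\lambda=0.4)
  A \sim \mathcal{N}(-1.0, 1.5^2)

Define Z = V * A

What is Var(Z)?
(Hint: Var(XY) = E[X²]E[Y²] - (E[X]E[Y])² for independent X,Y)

Var(XY) = E[X²]E[Y²] - (E[X]E[Y])²
E[V] = 2.5, Var(V) = 6.25
E[A] = -1, Var(A) = 2.25
E[V²] = 6.25 + 2.5² = 12.5
E[A²] = 2.25 + (-1)² = 3.25
Var(Z) = 12.5*3.25 - (2.5*(-1))²
= 40.625 - 6.25 = 34.375

34.375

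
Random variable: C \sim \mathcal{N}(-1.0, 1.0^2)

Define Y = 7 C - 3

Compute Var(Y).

For Y = aC + b: Var(Y) = a² * Var(C)
Var(C) = 1.0^2 = 1
Var(Y) = 7² * 1 = 49 * 1 = 49

49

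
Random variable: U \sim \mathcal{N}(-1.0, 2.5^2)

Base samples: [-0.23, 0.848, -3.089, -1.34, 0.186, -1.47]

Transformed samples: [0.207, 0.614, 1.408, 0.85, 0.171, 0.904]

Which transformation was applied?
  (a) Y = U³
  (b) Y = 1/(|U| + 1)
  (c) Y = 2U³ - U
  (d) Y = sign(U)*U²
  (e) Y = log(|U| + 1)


Checking option (e) Y = log(|U| + 1):
  U = -0.23 -> Y = 0.207 ✓
  U = 0.848 -> Y = 0.614 ✓
  U = -3.089 -> Y = 1.408 ✓
All samples match this transformation.

(e) log(|U| + 1)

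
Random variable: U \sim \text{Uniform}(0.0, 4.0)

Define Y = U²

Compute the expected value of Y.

E[U²] = Var(U) + (E[U])² = 1.3333333 + 4 = 5.3333333

5.3333333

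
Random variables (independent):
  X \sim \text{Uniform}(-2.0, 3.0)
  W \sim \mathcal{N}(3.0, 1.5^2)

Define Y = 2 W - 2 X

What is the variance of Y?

For independent RVs: Var(aX + bY) = a²Var(X) + b²Var(Y)
Var(X) = 2.0833333
Var(W) = 2.25
Var(Y) = (-2)²*2.0833333 + 2²*2.25
= 4*2.0833333 + 4*2.25 = 17.333333

17.333333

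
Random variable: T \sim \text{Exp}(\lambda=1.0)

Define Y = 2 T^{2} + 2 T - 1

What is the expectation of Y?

E[Y] = 2*E[T²] + 2*E[T] - 1
E[T] = 1
E[T²] = Var(T) + (E[T])² = 1 + 1 = 2
E[Y] = 2*2 + 2*1 - 1 = 5

5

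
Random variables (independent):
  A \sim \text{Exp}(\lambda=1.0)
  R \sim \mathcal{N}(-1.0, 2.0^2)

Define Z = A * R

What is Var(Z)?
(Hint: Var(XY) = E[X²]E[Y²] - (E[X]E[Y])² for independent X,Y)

Var(XY) = E[X²]E[Y²] - (E[X]E[Y])²
E[A] = 1, Var(A) = 1
E[R] = -1, Var(R) = 4
E[A²] = 1 + 1² = 2
E[R²] = 4 + (-1)² = 5
Var(Z) = 2*5 - (1*(-1))²
= 10 - 1 = 9

9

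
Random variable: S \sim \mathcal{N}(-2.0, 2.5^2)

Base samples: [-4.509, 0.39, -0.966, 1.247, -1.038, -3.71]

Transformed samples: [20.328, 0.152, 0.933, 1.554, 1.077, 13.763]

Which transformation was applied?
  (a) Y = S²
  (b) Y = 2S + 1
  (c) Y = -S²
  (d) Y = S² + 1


Checking option (a) Y = S²:
  S = -4.509 -> Y = 20.328 ✓
  S = 0.39 -> Y = 0.152 ✓
  S = -0.966 -> Y = 0.933 ✓
All samples match this transformation.

(a) S²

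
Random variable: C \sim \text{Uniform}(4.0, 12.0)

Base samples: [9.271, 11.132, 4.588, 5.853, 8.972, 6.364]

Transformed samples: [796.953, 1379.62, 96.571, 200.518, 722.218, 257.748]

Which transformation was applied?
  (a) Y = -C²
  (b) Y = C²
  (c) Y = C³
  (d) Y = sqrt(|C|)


Checking option (c) Y = C³:
  C = 9.271 -> Y = 796.953 ✓
  C = 11.132 -> Y = 1379.62 ✓
  C = 4.588 -> Y = 96.571 ✓
All samples match this transformation.

(c) C³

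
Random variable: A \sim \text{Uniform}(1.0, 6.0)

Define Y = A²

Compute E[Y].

Using E[X²] = Var(X) + (E[X])²:
E[A] = 3.5
Var(A) = (6 - 1)^2/12 = 2.0833333
E[A²] = 2.0833333 + 3.5² = 2.0833333 + 12.25 = 14.333333

14.333333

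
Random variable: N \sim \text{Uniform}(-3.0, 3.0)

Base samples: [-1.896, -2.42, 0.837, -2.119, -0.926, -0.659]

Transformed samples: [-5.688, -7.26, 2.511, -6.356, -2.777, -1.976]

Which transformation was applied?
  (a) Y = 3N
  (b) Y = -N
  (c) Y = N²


Checking option (a) Y = 3N:
  N = -1.896 -> Y = -5.688 ✓
  N = -2.42 -> Y = -7.26 ✓
  N = 0.837 -> Y = 2.511 ✓
All samples match this transformation.

(a) 3N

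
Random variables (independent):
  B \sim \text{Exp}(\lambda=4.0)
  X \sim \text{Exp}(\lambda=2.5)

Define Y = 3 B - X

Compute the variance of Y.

For independent RVs: Var(aX + bY) = a²Var(X) + b²Var(Y)
Var(B) = 0.0625
Var(X) = 0.16
Var(Y) = 3²*0.0625 + (-1)²*0.16
= 9*0.0625 + 1*0.16 = 0.7225

0.7225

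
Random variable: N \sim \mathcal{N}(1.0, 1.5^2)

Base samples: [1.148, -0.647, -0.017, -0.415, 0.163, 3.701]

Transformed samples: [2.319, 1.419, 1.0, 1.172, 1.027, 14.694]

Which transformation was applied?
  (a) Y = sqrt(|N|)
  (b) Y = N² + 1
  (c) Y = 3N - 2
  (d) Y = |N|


Checking option (b) Y = N² + 1:
  N = 1.148 -> Y = 2.319 ✓
  N = -0.647 -> Y = 1.419 ✓
  N = -0.017 -> Y = 1.0 ✓
All samples match this transformation.

(b) N² + 1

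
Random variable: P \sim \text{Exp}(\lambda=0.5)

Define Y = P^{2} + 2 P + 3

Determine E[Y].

E[Y] = 1*E[P²] + 2*E[P] + 3
E[P] = 2
E[P²] = Var(P) + (E[P])² = 4 + 4 = 8
E[Y] = 1*8 + 2*2 + 3 = 15

15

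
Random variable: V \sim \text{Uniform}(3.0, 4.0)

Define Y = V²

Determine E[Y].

Using E[X²] = Var(X) + (E[X])²:
E[V] = 3.5
Var(V) = (4 - 3)^2/12 = 0.083333333
E[V²] = 0.083333333 + 3.5² = 0.083333333 + 12.25 = 12.333333

12.333333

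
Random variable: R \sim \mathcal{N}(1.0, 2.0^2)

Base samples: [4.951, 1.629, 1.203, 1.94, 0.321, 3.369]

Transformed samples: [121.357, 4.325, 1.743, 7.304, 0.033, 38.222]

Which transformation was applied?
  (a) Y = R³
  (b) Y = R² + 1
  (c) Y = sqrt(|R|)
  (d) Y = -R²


Checking option (a) Y = R³:
  R = 4.951 -> Y = 121.357 ✓
  R = 1.629 -> Y = 4.325 ✓
  R = 1.203 -> Y = 1.743 ✓
All samples match this transformation.

(a) R³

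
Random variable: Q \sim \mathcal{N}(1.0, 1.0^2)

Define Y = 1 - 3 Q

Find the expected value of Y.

For Y = -3Q + 1:
E[Y] = -3 * E[Q] + 1
E[Q] = 1.0 = 1
E[Y] = -3 * 1 + 1 = -2

-2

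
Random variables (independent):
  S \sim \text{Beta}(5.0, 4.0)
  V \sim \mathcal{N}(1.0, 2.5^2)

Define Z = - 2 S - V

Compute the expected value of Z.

E[Z] = -2*E[S] - 1*E[V]
E[S] = 0.55555556
E[V] = 1
E[Z] = -2*0.55555556 - 1*1 = -2.1111111

-2.1111111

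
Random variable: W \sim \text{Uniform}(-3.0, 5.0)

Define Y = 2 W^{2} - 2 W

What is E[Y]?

E[Y] = 2*E[W²] - 2*E[W]
E[W] = 1
E[W²] = Var(W) + (E[W])² = 5.3333333 + 1 = 6.3333333
E[Y] = 2*6.3333333 - 2*1 = 10.666667

10.666667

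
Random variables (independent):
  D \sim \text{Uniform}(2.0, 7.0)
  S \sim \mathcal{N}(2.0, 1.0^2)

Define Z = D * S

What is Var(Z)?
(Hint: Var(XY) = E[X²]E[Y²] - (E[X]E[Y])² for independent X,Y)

Var(XY) = E[X²]E[Y²] - (E[X]E[Y])²
E[D] = 4.5, Var(D) = 2.0833333
E[S] = 2, Var(S) = 1
E[D²] = 2.0833333 + 4.5² = 22.333333
E[S²] = 1 + 2² = 5
Var(Z) = 22.333333*5 - (4.5*2)²
= 111.66667 - 81 = 30.666667

30.666667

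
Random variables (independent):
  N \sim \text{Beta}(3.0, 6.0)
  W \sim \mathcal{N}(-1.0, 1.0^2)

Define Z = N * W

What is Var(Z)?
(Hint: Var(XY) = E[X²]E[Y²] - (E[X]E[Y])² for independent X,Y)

Var(XY) = E[X²]E[Y²] - (E[X]E[Y])²
E[N] = 0.33333333, Var(N) = 0.022222222
E[W] = -1, Var(W) = 1
E[N²] = 0.022222222 + 0.33333333² = 0.13333333
E[W²] = 1 + (-1)² = 2
Var(Z) = 0.13333333*2 - (0.33333333*(-1))²
= 0.26666667 - 0.11111111 = 0.15555556

0.15555556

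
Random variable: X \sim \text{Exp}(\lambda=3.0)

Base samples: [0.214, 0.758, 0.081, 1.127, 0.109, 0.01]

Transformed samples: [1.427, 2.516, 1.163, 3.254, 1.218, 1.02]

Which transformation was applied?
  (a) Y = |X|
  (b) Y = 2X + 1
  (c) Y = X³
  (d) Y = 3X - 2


Checking option (b) Y = 2X + 1:
  X = 0.214 -> Y = 1.427 ✓
  X = 0.758 -> Y = 2.516 ✓
  X = 0.081 -> Y = 1.163 ✓
All samples match this transformation.

(b) 2X + 1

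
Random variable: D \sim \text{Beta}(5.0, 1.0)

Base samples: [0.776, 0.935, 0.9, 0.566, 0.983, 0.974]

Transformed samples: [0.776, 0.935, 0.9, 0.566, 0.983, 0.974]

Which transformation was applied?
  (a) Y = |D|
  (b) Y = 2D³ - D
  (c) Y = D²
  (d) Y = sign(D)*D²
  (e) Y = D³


Checking option (a) Y = |D|:
  D = 0.776 -> Y = 0.776 ✓
  D = 0.935 -> Y = 0.935 ✓
  D = 0.9 -> Y = 0.9 ✓
All samples match this transformation.

(a) |D|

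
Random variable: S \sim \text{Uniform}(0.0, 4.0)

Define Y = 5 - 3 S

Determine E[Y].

For Y = -3S + 5:
E[Y] = -3 * E[S] + 5
E[S] = (0 + 4)/2 = 2
E[Y] = -3 * 2 + 5 = -1

-1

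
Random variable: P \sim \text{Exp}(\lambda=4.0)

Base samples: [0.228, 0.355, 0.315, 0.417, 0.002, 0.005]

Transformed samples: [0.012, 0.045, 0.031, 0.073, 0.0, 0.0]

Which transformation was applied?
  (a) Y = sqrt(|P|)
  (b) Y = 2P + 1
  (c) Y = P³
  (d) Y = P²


Checking option (c) Y = P³:
  P = 0.228 -> Y = 0.012 ✓
  P = 0.355 -> Y = 0.045 ✓
  P = 0.315 -> Y = 0.031 ✓
All samples match this transformation.

(c) P³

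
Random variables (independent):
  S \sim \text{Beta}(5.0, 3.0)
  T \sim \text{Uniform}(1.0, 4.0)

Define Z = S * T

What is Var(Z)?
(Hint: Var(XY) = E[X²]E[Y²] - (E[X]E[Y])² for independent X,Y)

Var(XY) = E[X²]E[Y²] - (E[X]E[Y])²
E[S] = 0.625, Var(S) = 0.026041667
E[T] = 2.5, Var(T) = 0.75
E[S²] = 0.026041667 + 0.625² = 0.41666667
E[T²] = 0.75 + 2.5² = 7
Var(Z) = 0.41666667*7 - (0.625*2.5)²
= 2.9166667 - 2.4414062 = 0.47526042

0.47526042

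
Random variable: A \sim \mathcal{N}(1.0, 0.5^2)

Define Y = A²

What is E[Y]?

E[A²] = Var(A) + (E[A])² = 0.25 + 1 = 1.25

1.25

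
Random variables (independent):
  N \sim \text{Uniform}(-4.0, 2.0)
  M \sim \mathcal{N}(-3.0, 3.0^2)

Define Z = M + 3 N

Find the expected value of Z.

E[Z] = 3*E[N] + 1*E[M]
E[N] = -1
E[M] = -3
E[Z] = 3*(-1) + 1*(-3) = -6

-6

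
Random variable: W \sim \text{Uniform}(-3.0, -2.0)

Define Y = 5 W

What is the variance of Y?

For Y = aW + b: Var(Y) = a² * Var(W)
Var(W) = (-2 + 3)^2/12 = 0.083333333
Var(Y) = 5² * 0.083333333 = 25 * 0.083333333 = 2.0833333

2.0833333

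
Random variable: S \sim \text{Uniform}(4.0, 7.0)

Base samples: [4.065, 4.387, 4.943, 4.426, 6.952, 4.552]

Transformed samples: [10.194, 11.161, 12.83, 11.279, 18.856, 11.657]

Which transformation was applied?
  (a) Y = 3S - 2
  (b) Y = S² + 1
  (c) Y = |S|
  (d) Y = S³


Checking option (a) Y = 3S - 2:
  S = 4.065 -> Y = 10.194 ✓
  S = 4.387 -> Y = 11.161 ✓
  S = 4.943 -> Y = 12.83 ✓
All samples match this transformation.

(a) 3S - 2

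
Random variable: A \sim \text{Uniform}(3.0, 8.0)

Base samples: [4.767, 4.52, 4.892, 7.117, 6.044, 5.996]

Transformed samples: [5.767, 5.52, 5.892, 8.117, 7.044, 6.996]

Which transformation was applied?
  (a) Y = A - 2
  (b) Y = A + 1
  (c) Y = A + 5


Checking option (b) Y = A + 1:
  A = 4.767 -> Y = 5.767 ✓
  A = 4.52 -> Y = 5.52 ✓
  A = 4.892 -> Y = 5.892 ✓
All samples match this transformation.

(b) A + 1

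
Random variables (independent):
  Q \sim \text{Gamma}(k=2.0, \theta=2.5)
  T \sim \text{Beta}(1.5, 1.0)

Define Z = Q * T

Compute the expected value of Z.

For independent RVs: E[XY] = E[X]*E[Y]
E[Q] = 5
E[T] = 0.6
E[Z] = 5 * 0.6 = 3

3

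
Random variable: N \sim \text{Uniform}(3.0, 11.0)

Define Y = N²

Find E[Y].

Using E[X²] = Var(X) + (E[X])²:
E[N] = 7
Var(N) = (11 - 3)^2/12 = 5.3333333
E[N²] = 5.3333333 + 7² = 5.3333333 + 49 = 54.333333

54.333333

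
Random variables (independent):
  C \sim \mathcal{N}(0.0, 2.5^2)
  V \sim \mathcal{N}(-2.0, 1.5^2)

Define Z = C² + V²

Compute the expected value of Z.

E[Z] = E[C²] + E[V²]
E[C²] = Var(C) + E[C]² = 6.25 + 0 = 6.25
E[V²] = Var(V) + E[V]² = 2.25 + 4 = 6.25
E[Z] = 6.25 + 6.25 = 12.5

12.5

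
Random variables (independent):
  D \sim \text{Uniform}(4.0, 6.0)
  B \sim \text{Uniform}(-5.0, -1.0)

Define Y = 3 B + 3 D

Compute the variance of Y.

For independent RVs: Var(aX + bY) = a²Var(X) + b²Var(Y)
Var(D) = 0.33333333
Var(B) = 1.3333333
Var(Y) = 3²*0.33333333 + 3²*1.3333333
= 9*0.33333333 + 9*1.3333333 = 15

15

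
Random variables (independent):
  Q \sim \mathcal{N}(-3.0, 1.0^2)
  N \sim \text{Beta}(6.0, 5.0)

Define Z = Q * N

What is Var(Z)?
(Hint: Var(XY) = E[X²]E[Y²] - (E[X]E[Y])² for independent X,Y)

Var(XY) = E[X²]E[Y²] - (E[X]E[Y])²
E[Q] = -3, Var(Q) = 1
E[N] = 0.54545455, Var(N) = 0.020661157
E[Q²] = 1 + (-3)² = 10
E[N²] = 0.020661157 + 0.54545455² = 0.31818182
Var(Z) = 10*0.31818182 - (-3*0.54545455)²
= 3.1818182 - 2.677686 = 0.50413223

0.50413223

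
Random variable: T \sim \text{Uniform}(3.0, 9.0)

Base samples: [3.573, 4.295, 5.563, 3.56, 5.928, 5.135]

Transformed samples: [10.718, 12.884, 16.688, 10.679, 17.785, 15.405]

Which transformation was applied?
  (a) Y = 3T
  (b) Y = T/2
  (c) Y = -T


Checking option (a) Y = 3T:
  T = 3.573 -> Y = 10.718 ✓
  T = 4.295 -> Y = 12.884 ✓
  T = 5.563 -> Y = 16.688 ✓
All samples match this transformation.

(a) 3T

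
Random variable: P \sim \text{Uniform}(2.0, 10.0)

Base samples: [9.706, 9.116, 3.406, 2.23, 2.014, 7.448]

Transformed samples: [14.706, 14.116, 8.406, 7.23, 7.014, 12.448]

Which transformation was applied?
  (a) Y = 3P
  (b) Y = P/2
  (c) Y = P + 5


Checking option (c) Y = P + 5:
  P = 9.706 -> Y = 14.706 ✓
  P = 9.116 -> Y = 14.116 ✓
  P = 3.406 -> Y = 8.406 ✓
All samples match this transformation.

(c) P + 5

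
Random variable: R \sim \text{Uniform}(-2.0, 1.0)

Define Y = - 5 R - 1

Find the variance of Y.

For Y = aR + b: Var(Y) = a² * Var(R)
Var(R) = (1 + 2)^2/12 = 0.75
Var(Y) = (-5)² * 0.75 = 25 * 0.75 = 18.75

18.75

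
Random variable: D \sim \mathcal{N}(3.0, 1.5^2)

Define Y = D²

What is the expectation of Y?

Using E[X²] = Var(X) + (E[X])²:
E[D] = 3
Var(D) = 1.5^2 = 2.25
E[D²] = 2.25 + 3² = 2.25 + 9 = 11.25

11.25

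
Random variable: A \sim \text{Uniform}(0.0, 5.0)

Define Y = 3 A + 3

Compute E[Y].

For Y = 3A + 3:
E[Y] = 3 * E[A] + 3
E[A] = (0 + 5)/2 = 2.5
E[Y] = 3 * 2.5 + 3 = 10.5

10.5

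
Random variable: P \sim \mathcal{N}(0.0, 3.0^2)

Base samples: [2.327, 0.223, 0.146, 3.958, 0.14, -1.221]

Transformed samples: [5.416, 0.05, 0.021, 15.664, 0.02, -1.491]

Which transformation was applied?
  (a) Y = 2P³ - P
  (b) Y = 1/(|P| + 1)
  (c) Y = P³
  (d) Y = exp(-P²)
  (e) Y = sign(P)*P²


Checking option (e) Y = sign(P)*P²:
  P = 2.327 -> Y = 5.416 ✓
  P = 0.223 -> Y = 0.05 ✓
  P = 0.146 -> Y = 0.021 ✓
All samples match this transformation.

(e) sign(P)*P²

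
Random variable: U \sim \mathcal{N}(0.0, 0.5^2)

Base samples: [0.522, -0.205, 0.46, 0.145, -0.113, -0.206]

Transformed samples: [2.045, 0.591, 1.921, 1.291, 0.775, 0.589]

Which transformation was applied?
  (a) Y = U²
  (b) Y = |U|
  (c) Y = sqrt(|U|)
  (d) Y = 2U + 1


Checking option (d) Y = 2U + 1:
  U = 0.522 -> Y = 2.045 ✓
  U = -0.205 -> Y = 0.591 ✓
  U = 0.46 -> Y = 1.921 ✓
All samples match this transformation.

(d) 2U + 1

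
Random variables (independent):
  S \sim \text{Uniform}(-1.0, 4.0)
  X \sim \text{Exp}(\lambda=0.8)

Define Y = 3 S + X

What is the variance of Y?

For independent RVs: Var(aX + bY) = a²Var(X) + b²Var(Y)
Var(S) = 2.0833333
Var(X) = 1.5625
Var(Y) = 3²*2.0833333 + 1²*1.5625
= 9*2.0833333 + 1*1.5625 = 20.3125

20.3125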